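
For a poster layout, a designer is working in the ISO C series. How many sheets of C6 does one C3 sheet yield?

8

Each ISO step halves the sheet: 1 × C3 → 2 × C4 → 4 × C5 → 8 × C6
From C3 to C6 is 3 halving steps: 2^3 = 8.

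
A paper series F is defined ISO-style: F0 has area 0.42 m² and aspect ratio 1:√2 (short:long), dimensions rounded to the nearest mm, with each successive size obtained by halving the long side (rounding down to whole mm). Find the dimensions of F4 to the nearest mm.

136 × 192 mm

Let F0's short side be w mm. w · w√2 = 0.42 m² = 420,000 mm², so w ≈ 545.0 mm and w√2 ≈ 770.7 mm → F0 = 545 × 771 mm.
F1: ⌊771/2⌋ × 545 = 385 × 545 mm
F2: ⌊545/2⌋ × 385 = 272 × 385 mm
F3: ⌊385/2⌋ × 272 = 192 × 272 mm
F4: ⌊272/2⌋ × 192 = 136 × 192 mm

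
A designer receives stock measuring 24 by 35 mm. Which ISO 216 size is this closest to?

Aspect ratio 35/24 ≈ 1.458 (ISO target is √2 ≈ 1.414).
In the A-series (A0 area = 1 m²): A10 = 26 × 37 mm.
Off by 4 mm total — nearest standard size.

A10 (26 × 37 mm)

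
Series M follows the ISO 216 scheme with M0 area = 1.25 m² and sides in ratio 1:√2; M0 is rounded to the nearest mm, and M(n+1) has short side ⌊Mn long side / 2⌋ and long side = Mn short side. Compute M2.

470 × 665 mm

Let M0's short side be w mm. w · w√2 = 1.25 m² = 1,250,000 mm², so w ≈ 940.2 mm and w√2 ≈ 1329.6 mm → M0 = 940 × 1330 mm.
M1: ⌊1330/2⌋ × 940 = 665 × 940 mm
M2: ⌊940/2⌋ × 665 = 470 × 665 mm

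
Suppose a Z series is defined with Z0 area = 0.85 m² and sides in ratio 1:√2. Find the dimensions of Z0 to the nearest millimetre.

775 × 1096 mm

Let the short side be w mm. Then w · w√2 = 0.85 m² = 850,000 mm².
w² = 850,000/√2, so w ≈ 775.3 mm; long side = w√2 ≈ 1096.4 mm.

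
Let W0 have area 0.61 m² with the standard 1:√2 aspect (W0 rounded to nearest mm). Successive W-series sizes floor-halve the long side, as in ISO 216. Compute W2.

328 × 464 mm

Let W0's short side be w mm. w · w√2 = 0.61 m² = 610,000 mm², so w ≈ 656.8 mm and w√2 ≈ 928.8 mm → W0 = 657 × 929 mm.
W1: ⌊929/2⌋ × 657 = 464 × 657 mm
W2: ⌊657/2⌋ × 464 = 328 × 464 mm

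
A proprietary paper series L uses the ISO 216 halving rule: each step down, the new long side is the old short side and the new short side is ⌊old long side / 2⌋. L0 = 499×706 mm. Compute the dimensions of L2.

L1: ⌊706/2⌋ × 499 = 353 × 499 mm
L2: ⌊499/2⌋ × 353 = 249 × 353 mm

249 × 353 mm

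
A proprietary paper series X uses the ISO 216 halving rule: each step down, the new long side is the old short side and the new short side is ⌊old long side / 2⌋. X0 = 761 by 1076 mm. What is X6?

X1: ⌊1076/2⌋ × 761 = 538 × 761 mm
X2: ⌊761/2⌋ × 538 = 380 × 538 mm
X3: ⌊538/2⌋ × 380 = 269 × 380 mm
X4: ⌊380/2⌋ × 269 = 190 × 269 mm
X5: ⌊269/2⌋ × 190 = 134 × 190 mm
X6: ⌊190/2⌋ × 134 = 95 × 134 mm

95 × 134 mm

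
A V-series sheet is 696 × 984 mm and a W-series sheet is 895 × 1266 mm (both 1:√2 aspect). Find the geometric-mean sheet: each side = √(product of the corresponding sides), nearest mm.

789 × 1116 mm

Short side: √(696 · 895) = √622920 ≈ 789.3 → 789 mm
Long side: √(984 · 1266) = √1245744 ≈ 1116.1 → 1116 mm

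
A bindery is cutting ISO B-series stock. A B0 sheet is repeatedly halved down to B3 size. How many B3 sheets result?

Each ISO step halves the sheet: 1 × B0 → 2 × B1 → 4 × B2 → 8 × B3
From B0 to B3 is 3 halving steps: 2^3 = 8.

8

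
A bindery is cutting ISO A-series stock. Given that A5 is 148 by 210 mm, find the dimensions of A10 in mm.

26 × 37 mm

A6: ⌊210/2⌋ × 148 = 105 × 148 mm
A7: ⌊148/2⌋ × 105 = 74 × 105 mm
A8: ⌊105/2⌋ × 74 = 52 × 74 mm
A9: ⌊74/2⌋ × 52 = 37 × 52 mm
A10: ⌊52/2⌋ × 37 = 26 × 37 mm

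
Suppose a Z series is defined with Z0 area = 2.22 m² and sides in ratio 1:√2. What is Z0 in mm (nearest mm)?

Let the short side be w mm. Then w · w√2 = 2.22 m² = 2,220,000 mm².
w² = 2,220,000/√2, so w ≈ 1252.9 mm; long side = w√2 ≈ 1771.9 mm.

1253 × 1772 mm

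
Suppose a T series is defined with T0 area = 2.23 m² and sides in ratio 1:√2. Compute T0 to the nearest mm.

Let the short side be w mm. Then w · w√2 = 2.23 m² = 2,230,000 mm².
w² = 2,230,000/√2, so w ≈ 1255.7 mm; long side = w√2 ≈ 1775.9 mm.

1256 × 1776 mm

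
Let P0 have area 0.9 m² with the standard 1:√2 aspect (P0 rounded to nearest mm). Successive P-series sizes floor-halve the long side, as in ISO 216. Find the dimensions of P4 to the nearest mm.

199 × 282 mm

Let P0's short side be w mm. w · w√2 = 0.9 m² = 900,000 mm², so w ≈ 797.7 mm and w√2 ≈ 1128.2 mm → P0 = 798 × 1128 mm.
P1: ⌊1128/2⌋ × 798 = 564 × 798 mm
P2: ⌊798/2⌋ × 564 = 399 × 564 mm
P3: ⌊564/2⌋ × 399 = 282 × 399 mm
P4: ⌊399/2⌋ × 282 = 199 × 282 mm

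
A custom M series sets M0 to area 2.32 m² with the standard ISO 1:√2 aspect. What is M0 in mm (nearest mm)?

1281 × 1811 mm

Let the short side be w mm. Then w · w√2 = 2.32 m² = 2,320,000 mm².
w² = 2,320,000/√2, so w ≈ 1280.8 mm; long side = w√2 ≈ 1811.3 mm.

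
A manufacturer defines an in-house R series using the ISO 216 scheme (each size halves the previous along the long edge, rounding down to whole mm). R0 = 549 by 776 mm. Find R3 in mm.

R1: ⌊776/2⌋ × 549 = 388 × 549 mm
R2: ⌊549/2⌋ × 388 = 274 × 388 mm
R3: ⌊388/2⌋ × 274 = 194 × 274 mm

194 × 274 mm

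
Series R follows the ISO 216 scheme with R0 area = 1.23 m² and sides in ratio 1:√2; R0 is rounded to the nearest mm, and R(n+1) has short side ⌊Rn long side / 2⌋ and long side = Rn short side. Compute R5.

164 × 233 mm

Let R0's short side be w mm. w · w√2 = 1.23 m² = 1,230,000 mm², so w ≈ 932.6 mm and w√2 ≈ 1318.9 mm → R0 = 933 × 1319 mm.
R1: ⌊1319/2⌋ × 933 = 659 × 933 mm
R2: ⌊933/2⌋ × 659 = 466 × 659 mm
R3: ⌊659/2⌋ × 466 = 329 × 466 mm
R4: ⌊466/2⌋ × 329 = 233 × 329 mm
R5: ⌊329/2⌋ × 233 = 164 × 233 mm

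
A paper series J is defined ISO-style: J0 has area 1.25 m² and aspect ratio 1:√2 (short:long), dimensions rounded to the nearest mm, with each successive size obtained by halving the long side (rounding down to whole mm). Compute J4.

Let J0's short side be w mm. w · w√2 = 1.25 m² = 1,250,000 mm², so w ≈ 940.2 mm and w√2 ≈ 1329.6 mm → J0 = 940 × 1330 mm.
J1: ⌊1330/2⌋ × 940 = 665 × 940 mm
J2: ⌊940/2⌋ × 665 = 470 × 665 mm
J3: ⌊665/2⌋ × 470 = 332 × 470 mm
J4: ⌊470/2⌋ × 332 = 235 × 332 mm

235 × 332 mm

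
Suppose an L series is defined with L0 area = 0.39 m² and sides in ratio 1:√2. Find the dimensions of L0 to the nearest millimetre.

Let the short side be w mm. Then w · w√2 = 0.39 m² = 390,000 mm².
w² = 390,000/√2, so w ≈ 525.1 mm; long side = w√2 ≈ 742.7 mm.

525 × 743 mm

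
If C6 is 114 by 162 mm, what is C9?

40 × 57 mm

C7: ⌊162/2⌋ × 114 = 81 × 114 mm
C8: ⌊114/2⌋ × 81 = 57 × 81 mm
C9: ⌊81/2⌋ × 57 = 40 × 57 mm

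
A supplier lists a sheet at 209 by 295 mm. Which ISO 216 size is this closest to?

Aspect ratio 295/209 ≈ 1.411 — close to the ISO √2 ≈ 1.414.
In the A-series (A0 area = 1 m²): A4 = 210 × 297 mm.
Off by 3 mm total — nearest standard size.

A4 (210 × 297 mm)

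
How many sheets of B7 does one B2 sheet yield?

Each ISO step halves the sheet: 1 × B2 → 2 × B3 → 4 × B4 → 8 × B5 → …
From B2 to B7 is 5 halving steps: 2^5 = 32.

32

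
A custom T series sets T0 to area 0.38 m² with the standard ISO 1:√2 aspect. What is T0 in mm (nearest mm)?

518 × 733 mm

Let the short side be w mm. Then w · w√2 = 0.38 m² = 380,000 mm².
w² = 380,000/√2, so w ≈ 518.4 mm; long side = w√2 ≈ 733.1 mm.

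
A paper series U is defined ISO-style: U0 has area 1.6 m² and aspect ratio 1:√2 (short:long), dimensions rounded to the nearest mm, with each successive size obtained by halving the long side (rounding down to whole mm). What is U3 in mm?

376 × 532 mm

Let U0's short side be w mm. w · w√2 = 1.6 m² = 1,600,000 mm², so w ≈ 1063.7 mm and w√2 ≈ 1504.2 mm → U0 = 1064 × 1504 mm.
U1: ⌊1504/2⌋ × 1064 = 752 × 1064 mm
U2: ⌊1064/2⌋ × 752 = 532 × 752 mm
U3: ⌊752/2⌋ × 532 = 376 × 532 mm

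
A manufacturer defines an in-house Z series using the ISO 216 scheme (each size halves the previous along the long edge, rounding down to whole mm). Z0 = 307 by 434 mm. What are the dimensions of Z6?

38 × 54 mm

Z1: ⌊434/2⌋ × 307 = 217 × 307 mm
Z2: ⌊307/2⌋ × 217 = 153 × 217 mm
Z3: ⌊217/2⌋ × 153 = 108 × 153 mm
Z4: ⌊153/2⌋ × 108 = 76 × 108 mm
Z5: ⌊108/2⌋ × 76 = 54 × 76 mm
Z6: ⌊76/2⌋ × 54 = 38 × 54 mm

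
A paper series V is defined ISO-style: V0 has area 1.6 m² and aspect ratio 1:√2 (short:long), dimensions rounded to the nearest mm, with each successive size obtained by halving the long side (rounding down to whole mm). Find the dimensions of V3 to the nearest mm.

376 × 532 mm

Let V0's short side be w mm. w · w√2 = 1.6 m² = 1,600,000 mm², so w ≈ 1063.7 mm and w√2 ≈ 1504.2 mm → V0 = 1064 × 1504 mm.
V1: ⌊1504/2⌋ × 1064 = 752 × 1064 mm
V2: ⌊1064/2⌋ × 752 = 532 × 752 mm
V3: ⌊752/2⌋ × 532 = 376 × 532 mm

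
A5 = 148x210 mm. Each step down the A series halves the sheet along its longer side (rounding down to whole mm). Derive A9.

37 × 52 mm

A6: ⌊210/2⌋ × 148 = 105 × 148 mm
A7: ⌊148/2⌋ × 105 = 74 × 105 mm
A8: ⌊105/2⌋ × 74 = 52 × 74 mm
A9: ⌊74/2⌋ × 52 = 37 × 52 mm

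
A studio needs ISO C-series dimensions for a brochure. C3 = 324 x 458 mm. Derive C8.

C4: ⌊458/2⌋ × 324 = 229 × 324 mm
C5: ⌊324/2⌋ × 229 = 162 × 229 mm
C6: ⌊229/2⌋ × 162 = 114 × 162 mm
C7: ⌊162/2⌋ × 114 = 81 × 114 mm
C8: ⌊114/2⌋ × 81 = 57 × 81 mm

57 × 81 mm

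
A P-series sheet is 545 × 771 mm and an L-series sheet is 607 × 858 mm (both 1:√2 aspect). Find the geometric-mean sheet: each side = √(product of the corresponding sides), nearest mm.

Short side: √(545 · 607) = √330815 ≈ 575.2 → 575 mm
Long side: √(771 · 858) = √661518 ≈ 813.3 → 813 mm

575 × 813 mm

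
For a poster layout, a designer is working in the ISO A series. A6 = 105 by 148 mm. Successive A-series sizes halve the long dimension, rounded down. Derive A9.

A7: ⌊148/2⌋ × 105 = 74 × 105 mm
A8: ⌊105/2⌋ × 74 = 52 × 74 mm
A9: ⌊74/2⌋ × 52 = 37 × 52 mm

37 × 52 mm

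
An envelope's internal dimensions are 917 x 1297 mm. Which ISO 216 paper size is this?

Aspect ratio 1297/917 ≈ 1.414 — close to the ISO √2 ≈ 1.414.
In the C-series (envelope sizes, between A and B): C0 = 917 × 1297 mm.

C0 (917 × 1297 mm)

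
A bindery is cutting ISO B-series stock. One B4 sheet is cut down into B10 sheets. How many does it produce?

64

Each ISO step halves the sheet: 1 × B4 → 2 × B5 → 4 × B6 → 8 × B7 → …
From B4 to B10 is 6 halving steps: 2^6 = 64.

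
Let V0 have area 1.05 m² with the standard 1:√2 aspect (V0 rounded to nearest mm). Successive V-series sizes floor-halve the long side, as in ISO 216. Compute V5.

152 × 215 mm

Let V0's short side be w mm. w · w√2 = 1.05 m² = 1,050,000 mm², so w ≈ 861.7 mm and w√2 ≈ 1218.6 mm → V0 = 862 × 1219 mm.
V1: ⌊1219/2⌋ × 862 = 609 × 862 mm
V2: ⌊862/2⌋ × 609 = 431 × 609 mm
V3: ⌊609/2⌋ × 431 = 304 × 431 mm
V4: ⌊431/2⌋ × 304 = 215 × 304 mm
V5: ⌊304/2⌋ × 215 = 152 × 215 mm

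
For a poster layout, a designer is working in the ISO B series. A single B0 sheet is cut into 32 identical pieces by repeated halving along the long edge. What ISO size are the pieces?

32 = 2^5, so 5 halving steps.
B0 → B1 → … → B5 after 5 steps.

B5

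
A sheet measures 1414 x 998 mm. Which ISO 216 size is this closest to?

Aspect ratio 1414/998 ≈ 1.417 — close to the ISO √2 ≈ 1.414.
In the B-series (B0 = 1000 × 1414 mm): B0 = 1000 × 1414 mm.
Off by 2 mm total — nearest standard size.

B0 (1000 × 1414 mm)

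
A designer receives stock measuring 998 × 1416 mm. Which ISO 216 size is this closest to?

Aspect ratio 1416/998 ≈ 1.419 — close to the ISO √2 ≈ 1.414.
In the B-series (B0 = 1000 × 1414 mm): B0 = 1000 × 1414 mm.
Off by 4 mm total — nearest standard size.

B0 (1000 × 1414 mm)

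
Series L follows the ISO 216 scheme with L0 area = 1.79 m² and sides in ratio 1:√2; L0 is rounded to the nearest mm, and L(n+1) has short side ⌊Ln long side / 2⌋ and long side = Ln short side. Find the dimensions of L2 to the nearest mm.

Let L0's short side be w mm. w · w√2 = 1.79 m² = 1,790,000 mm², so w ≈ 1125.0 mm and w√2 ≈ 1591.1 mm → L0 = 1125 × 1591 mm.
L1: ⌊1591/2⌋ × 1125 = 795 × 1125 mm
L2: ⌊1125/2⌋ × 795 = 562 × 795 mm

562 × 795 mm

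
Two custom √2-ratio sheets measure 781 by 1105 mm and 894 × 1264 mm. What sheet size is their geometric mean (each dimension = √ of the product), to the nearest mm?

Short side: √(781 · 894) = √698214 ≈ 835.6 → 836 mm
Long side: √(1105 · 1264) = √1396720 ≈ 1181.8 → 1182 mm

836 × 1182 mm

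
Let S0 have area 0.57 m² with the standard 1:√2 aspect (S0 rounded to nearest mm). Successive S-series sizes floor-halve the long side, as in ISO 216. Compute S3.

224 × 317 mm

Let S0's short side be w mm. w · w√2 = 0.57 m² = 570,000 mm², so w ≈ 634.9 mm and w√2 ≈ 897.8 mm → S0 = 635 × 898 mm.
S1: ⌊898/2⌋ × 635 = 449 × 635 mm
S2: ⌊635/2⌋ × 449 = 317 × 449 mm
S3: ⌊449/2⌋ × 317 = 224 × 317 mm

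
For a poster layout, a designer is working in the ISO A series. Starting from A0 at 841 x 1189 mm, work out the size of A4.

210 × 297 mm

A1: ⌊1189/2⌋ × 841 = 594 × 841 mm
A2: ⌊841/2⌋ × 594 = 420 × 594 mm
A3: ⌊594/2⌋ × 420 = 297 × 420 mm
A4: ⌊420/2⌋ × 297 = 210 × 297 mm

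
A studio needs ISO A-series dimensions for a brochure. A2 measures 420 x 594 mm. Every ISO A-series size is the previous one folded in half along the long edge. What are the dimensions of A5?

148 × 210 mm

A3: ⌊594/2⌋ × 420 = 297 × 420 mm
A4: ⌊420/2⌋ × 297 = 210 × 297 mm
A5: ⌊297/2⌋ × 210 = 148 × 210 mm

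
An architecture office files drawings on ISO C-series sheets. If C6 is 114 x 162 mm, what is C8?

C7: ⌊162/2⌋ × 114 = 81 × 114 mm
C8: ⌊114/2⌋ × 81 = 57 × 81 mm

57 × 81 mm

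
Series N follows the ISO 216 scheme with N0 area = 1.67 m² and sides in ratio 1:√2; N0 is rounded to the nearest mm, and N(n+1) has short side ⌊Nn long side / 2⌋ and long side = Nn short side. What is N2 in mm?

543 × 768 mm

Let N0's short side be w mm. w · w√2 = 1.67 m² = 1,670,000 mm², so w ≈ 1086.7 mm and w√2 ≈ 1536.8 mm → N0 = 1087 × 1537 mm.
N1: ⌊1537/2⌋ × 1087 = 768 × 1087 mm
N2: ⌊1087/2⌋ × 768 = 543 × 768 mm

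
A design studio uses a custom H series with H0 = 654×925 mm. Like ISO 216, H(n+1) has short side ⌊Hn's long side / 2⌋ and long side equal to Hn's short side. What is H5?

115 × 163 mm

H1 = 462 × 654 mm (from H0 by 1 halving).
H2: ⌊654/2⌋ × 462 = 327 × 462 mm
H3: ⌊462/2⌋ × 327 = 231 × 327 mm
H4: ⌊327/2⌋ × 231 = 163 × 231 mm
H5: ⌊231/2⌋ × 163 = 115 × 163 mm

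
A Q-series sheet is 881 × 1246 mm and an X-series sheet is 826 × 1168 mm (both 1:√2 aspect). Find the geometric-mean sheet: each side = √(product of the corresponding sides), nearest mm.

853 × 1206 mm

Short side: √(881 · 826) = √727706 ≈ 853.1 → 853 mm
Long side: √(1246 · 1168) = √1455328 ≈ 1206.4 → 1206 mm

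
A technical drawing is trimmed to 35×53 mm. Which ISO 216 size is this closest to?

Aspect ratio 53/35 ≈ 1.514 (ISO target is √2 ≈ 1.414).
In the A-series (A0 area = 1 m²): A9 = 37 × 52 mm.
Off by 3 mm total — nearest standard size.

A9 (37 × 52 mm)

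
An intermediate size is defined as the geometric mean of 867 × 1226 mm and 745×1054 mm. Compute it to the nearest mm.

804 × 1137 mm

Short side: √(867 · 745) = √645915 ≈ 803.7 → 804 mm
Long side: √(1226 · 1054) = √1292204 ≈ 1136.8 → 1137 mm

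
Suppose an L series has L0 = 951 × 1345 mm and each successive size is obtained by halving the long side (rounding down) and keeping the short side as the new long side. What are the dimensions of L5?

168 × 237 mm

L1: ⌊1345/2⌋ × 951 = 672 × 951 mm
L2: ⌊951/2⌋ × 672 = 475 × 672 mm
L3: ⌊672/2⌋ × 475 = 336 × 475 mm
L4: ⌊475/2⌋ × 336 = 237 × 336 mm
L5: ⌊336/2⌋ × 237 = 168 × 237 mm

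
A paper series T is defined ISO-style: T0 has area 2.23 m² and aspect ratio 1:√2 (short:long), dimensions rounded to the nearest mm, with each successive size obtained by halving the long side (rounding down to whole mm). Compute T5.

222 × 314 mm

Let T0's short side be w mm. w · w√2 = 2.23 m² = 2,230,000 mm², so w ≈ 1255.7 mm and w√2 ≈ 1775.9 mm → T0 = 1256 × 1776 mm.
T1: ⌊1776/2⌋ × 1256 = 888 × 1256 mm
T2: ⌊1256/2⌋ × 888 = 628 × 888 mm
T3: ⌊888/2⌋ × 628 = 444 × 628 mm
T4: ⌊628/2⌋ × 444 = 314 × 444 mm
T5: ⌊444/2⌋ × 314 = 222 × 314 mm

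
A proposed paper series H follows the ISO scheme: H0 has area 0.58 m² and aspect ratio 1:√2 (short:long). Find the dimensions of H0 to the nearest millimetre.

Let the short side be w mm. Then w · w√2 = 0.58 m² = 580,000 mm².
w² = 580,000/√2, so w ≈ 640.4 mm; long side = w√2 ≈ 905.7 mm.

640 × 906 mm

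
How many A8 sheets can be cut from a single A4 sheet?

16

A4 = 210 × 297 mm; A8 = 52 × 74 mm.
Each halving step doubles the count; 4 steps from A4 to A8.
2^4 = 16.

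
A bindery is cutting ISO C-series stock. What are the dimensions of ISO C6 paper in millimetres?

C0 = 917 × 1297 mm (C0 is the geometric mean of A0 and B0, aspect 1:√2).
C1: ⌊1297/2⌋ × 917 = 648 × 917 mm
C2: ⌊917/2⌋ × 648 = 458 × 648 mm
C3: ⌊648/2⌋ × 458 = 324 × 458 mm
C4: ⌊458/2⌋ × 324 = 229 × 324 mm
C5: ⌊324/2⌋ × 229 = 162 × 229 mm
C6: ⌊229/2⌋ × 162 = 114 × 162 mm

114 × 162 mm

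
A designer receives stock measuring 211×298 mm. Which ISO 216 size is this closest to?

A4 (210 × 297 mm)

Aspect ratio 298/211 ≈ 1.412 — close to the ISO √2 ≈ 1.414.
In the A-series (A0 area = 1 m²): A4 = 210 × 297 mm.
Off by 2 mm total — nearest standard size.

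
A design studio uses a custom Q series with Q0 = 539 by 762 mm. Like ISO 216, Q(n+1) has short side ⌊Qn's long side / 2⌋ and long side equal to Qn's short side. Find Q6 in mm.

67 × 95 mm

Q1 = 381 × 539 mm (from Q0 by 1 halving).
Q2: ⌊539/2⌋ × 381 = 269 × 381 mm
Q3: ⌊381/2⌋ × 269 = 190 × 269 mm
Q4: ⌊269/2⌋ × 190 = 134 × 190 mm
Q5: ⌊190/2⌋ × 134 = 95 × 134 mm
Q6: ⌊134/2⌋ × 95 = 67 × 95 mm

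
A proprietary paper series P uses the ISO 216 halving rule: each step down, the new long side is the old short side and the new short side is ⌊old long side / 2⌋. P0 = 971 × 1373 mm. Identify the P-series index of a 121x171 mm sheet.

P6

P0: 971 × 1373 mm
P1: 686 × 971 mm
P2: 485 × 686 mm
P3: 343 × 485 mm
P4: 242 × 343 mm
P5: 171 × 242 mm
P6: 121 × 171 mm
P7: 85 × 121 mm
→ matches P6.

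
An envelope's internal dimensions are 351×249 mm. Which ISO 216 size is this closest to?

B4 (250 × 353 mm)

Aspect ratio 351/249 ≈ 1.410 — close to the ISO √2 ≈ 1.414.
In the B-series (B0 = 1000 × 1414 mm): B4 = 250 × 353 mm.
Off by 3 mm total — nearest standard size.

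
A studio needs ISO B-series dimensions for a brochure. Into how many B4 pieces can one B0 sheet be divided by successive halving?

Each ISO step halves the sheet: 1 × B0 → 2 × B1 → 4 × B2 → 8 × B3 → …
From B0 to B4 is 4 halving steps: 2^4 = 16.

16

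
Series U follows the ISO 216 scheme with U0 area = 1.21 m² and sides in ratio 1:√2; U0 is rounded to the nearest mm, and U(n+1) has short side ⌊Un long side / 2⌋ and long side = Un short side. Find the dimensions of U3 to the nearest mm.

Let U0's short side be w mm. w · w√2 = 1.21 m² = 1,210,000 mm², so w ≈ 925.0 mm and w√2 ≈ 1308.1 mm → U0 = 925 × 1308 mm.
U1: ⌊1308/2⌋ × 925 = 654 × 925 mm
U2: ⌊925/2⌋ × 654 = 462 × 654 mm
U3: ⌊654/2⌋ × 462 = 327 × 462 mm

327 × 462 mm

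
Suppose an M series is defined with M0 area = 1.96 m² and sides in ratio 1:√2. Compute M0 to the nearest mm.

Let the short side be w mm. Then w · w√2 = 1.96 m² = 1,960,000 mm².
w² = 1,960,000/√2, so w ≈ 1177.3 mm; long side = w√2 ≈ 1664.9 mm.

1177 × 1665 mm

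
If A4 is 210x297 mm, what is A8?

52 × 74 mm

A5: ⌊297/2⌋ × 210 = 148 × 210 mm
A6: ⌊210/2⌋ × 148 = 105 × 148 mm
A7: ⌊148/2⌋ × 105 = 74 × 105 mm
A8: ⌊105/2⌋ × 74 = 52 × 74 mm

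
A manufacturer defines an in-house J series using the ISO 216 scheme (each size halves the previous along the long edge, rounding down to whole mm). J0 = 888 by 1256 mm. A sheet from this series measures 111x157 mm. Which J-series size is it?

J0: 888 × 1256 mm
J1: 628 × 888 mm
J2: 444 × 628 mm
J3: 314 × 444 mm
J4: 222 × 314 mm
J5: 157 × 222 mm
J6: 111 × 157 mm
J7: 78 × 111 mm
→ matches J6.

J6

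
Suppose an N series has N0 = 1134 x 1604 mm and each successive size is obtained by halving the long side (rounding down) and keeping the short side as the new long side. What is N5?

200 × 283 mm

N1: ⌊1604/2⌋ × 1134 = 802 × 1134 mm
N2: ⌊1134/2⌋ × 802 = 567 × 802 mm
N3: ⌊802/2⌋ × 567 = 401 × 567 mm
N4: ⌊567/2⌋ × 401 = 283 × 401 mm
N5: ⌊401/2⌋ × 283 = 200 × 283 mm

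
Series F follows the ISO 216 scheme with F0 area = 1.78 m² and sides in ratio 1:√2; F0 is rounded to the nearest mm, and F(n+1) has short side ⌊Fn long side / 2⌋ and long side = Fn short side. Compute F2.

Let F0's short side be w mm. w · w√2 = 1.78 m² = 1,780,000 mm², so w ≈ 1121.9 mm and w√2 ≈ 1586.6 mm → F0 = 1122 × 1587 mm.
F1: ⌊1587/2⌋ × 1122 = 793 × 1122 mm
F2: ⌊1122/2⌋ × 793 = 561 × 793 mm

561 × 793 mm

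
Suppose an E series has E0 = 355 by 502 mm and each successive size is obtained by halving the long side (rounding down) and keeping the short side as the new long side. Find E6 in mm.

E1: ⌊502/2⌋ × 355 = 251 × 355 mm
E2: ⌊355/2⌋ × 251 = 177 × 251 mm
E3: ⌊251/2⌋ × 177 = 125 × 177 mm
E4: ⌊177/2⌋ × 125 = 88 × 125 mm
E5: ⌊125/2⌋ × 88 = 62 × 88 mm
E6: ⌊88/2⌋ × 62 = 44 × 62 mm

44 × 62 mm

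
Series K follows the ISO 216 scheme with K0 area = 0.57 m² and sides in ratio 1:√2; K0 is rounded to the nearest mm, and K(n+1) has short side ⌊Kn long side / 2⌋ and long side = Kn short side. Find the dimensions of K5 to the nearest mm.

Let K0's short side be w mm. w · w√2 = 0.57 m² = 570,000 mm², so w ≈ 634.9 mm and w√2 ≈ 897.8 mm → K0 = 635 × 898 mm.
K1: ⌊898/2⌋ × 635 = 449 × 635 mm
K2: ⌊635/2⌋ × 449 = 317 × 449 mm
K3: ⌊449/2⌋ × 317 = 224 × 317 mm
K4: ⌊317/2⌋ × 224 = 158 × 224 mm
K5: ⌊224/2⌋ × 158 = 112 × 158 mm

112 × 158 mm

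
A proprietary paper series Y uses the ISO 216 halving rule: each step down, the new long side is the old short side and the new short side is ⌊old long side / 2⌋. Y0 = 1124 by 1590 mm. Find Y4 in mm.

Y1: ⌊1590/2⌋ × 1124 = 795 × 1124 mm
Y2: ⌊1124/2⌋ × 795 = 562 × 795 mm
Y3: ⌊795/2⌋ × 562 = 397 × 562 mm
Y4: ⌊562/2⌋ × 397 = 281 × 397 mm

281 × 397 mm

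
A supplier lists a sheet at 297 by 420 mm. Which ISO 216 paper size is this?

A3 (297 × 420 mm)

Aspect ratio 420/297 ≈ 1.414 — close to the ISO √2 ≈ 1.414.
In the A-series (A0 area = 1 m²): A3 = 297 × 420 mm.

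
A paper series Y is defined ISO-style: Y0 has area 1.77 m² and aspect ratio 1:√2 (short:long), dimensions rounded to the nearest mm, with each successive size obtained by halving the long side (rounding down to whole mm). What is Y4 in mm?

Let Y0's short side be w mm. w · w√2 = 1.77 m² = 1,770,000 mm², so w ≈ 1118.7 mm and w√2 ≈ 1582.1 mm → Y0 = 1119 × 1582 mm.
Y1: ⌊1582/2⌋ × 1119 = 791 × 1119 mm
Y2: ⌊1119/2⌋ × 791 = 559 × 791 mm
Y3: ⌊791/2⌋ × 559 = 395 × 559 mm
Y4: ⌊559/2⌋ × 395 = 279 × 395 mm

279 × 395 mm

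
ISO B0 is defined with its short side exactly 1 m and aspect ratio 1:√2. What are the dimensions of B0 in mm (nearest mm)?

1000 × 1414 mm

Short side = 1000 mm; long side = 1000√2 ≈ 1414.2 mm.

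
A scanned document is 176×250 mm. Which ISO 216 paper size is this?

Aspect ratio 250/176 ≈ 1.420 — close to the ISO √2 ≈ 1.414.
In the B-series (B0 = 1000 × 1414 mm): B5 = 176 × 250 mm.

B5 (176 × 250 mm)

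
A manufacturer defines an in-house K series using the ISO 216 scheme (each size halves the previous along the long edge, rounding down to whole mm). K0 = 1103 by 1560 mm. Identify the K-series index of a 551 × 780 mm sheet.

K0: 1103 × 1560 mm
K1: 780 × 1103 mm
K2: 551 × 780 mm
K3: 390 × 551 mm
→ matches K2.

K2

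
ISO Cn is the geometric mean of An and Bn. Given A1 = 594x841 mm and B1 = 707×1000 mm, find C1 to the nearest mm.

648 × 917 mm

Short side: √(594 · 707) = √419958 ≈ 648.0 → 648 mm
Long side: √(841 · 1000) = √841000 ≈ 917.1 → 917 mm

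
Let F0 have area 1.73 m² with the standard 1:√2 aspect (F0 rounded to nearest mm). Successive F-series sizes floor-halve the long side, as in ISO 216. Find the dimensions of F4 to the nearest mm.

276 × 391 mm

Let F0's short side be w mm. w · w√2 = 1.73 m² = 1,730,000 mm², so w ≈ 1106.0 mm and w√2 ≈ 1564.2 mm → F0 = 1106 × 1564 mm.
F1: ⌊1564/2⌋ × 1106 = 782 × 1106 mm
F2: ⌊1106/2⌋ × 782 = 553 × 782 mm
F3: ⌊782/2⌋ × 553 = 391 × 553 mm
F4: ⌊553/2⌋ × 391 = 276 × 391 mm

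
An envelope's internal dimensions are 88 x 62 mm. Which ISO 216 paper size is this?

Aspect ratio 88/62 ≈ 1.419 — close to the ISO √2 ≈ 1.414.
In the B-series (B0 = 1000 × 1414 mm): B8 = 62 × 88 mm.

B8 (62 × 88 mm)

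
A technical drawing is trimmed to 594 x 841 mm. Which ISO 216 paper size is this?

A1 (594 × 841 mm)

Aspect ratio 841/594 ≈ 1.416 — close to the ISO √2 ≈ 1.414.
In the A-series (A0 area = 1 m²): A1 = 594 × 841 mm.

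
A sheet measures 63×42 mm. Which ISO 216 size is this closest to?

Aspect ratio 63/42 ≈ 1.500 (ISO target is √2 ≈ 1.414).
In the B-series (B0 = 1000 × 1414 mm): B9 = 44 × 62 mm.
Off by 3 mm total — nearest standard size.

B9 (44 × 62 mm)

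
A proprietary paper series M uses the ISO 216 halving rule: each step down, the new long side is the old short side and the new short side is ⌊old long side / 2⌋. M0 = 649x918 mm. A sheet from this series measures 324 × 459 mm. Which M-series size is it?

M0: 649 × 918 mm
M1: 459 × 649 mm
M2: 324 × 459 mm
M3: 229 × 324 mm
→ matches M2.

M2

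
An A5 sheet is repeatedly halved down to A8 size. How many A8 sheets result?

A5 = 148 × 210 mm; A8 = 52 × 74 mm.
Each halving step doubles the count; 3 steps from A5 to A8.
2^3 = 8.

8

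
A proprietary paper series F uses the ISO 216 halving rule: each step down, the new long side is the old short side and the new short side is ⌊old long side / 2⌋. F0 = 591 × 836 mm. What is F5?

104 × 147 mm

F1 = 418 × 591 mm (from F0 by 1 halving).
F2: ⌊591/2⌋ × 418 = 295 × 418 mm
F3: ⌊418/2⌋ × 295 = 209 × 295 mm
F4: ⌊295/2⌋ × 209 = 147 × 209 mm
F5: ⌊209/2⌋ × 147 = 104 × 147 mm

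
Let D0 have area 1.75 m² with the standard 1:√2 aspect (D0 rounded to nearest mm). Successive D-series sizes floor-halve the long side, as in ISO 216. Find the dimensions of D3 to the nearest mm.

Let D0's short side be w mm. w · w√2 = 1.75 m² = 1,750,000 mm², so w ≈ 1112.4 mm and w√2 ≈ 1573.2 mm → D0 = 1112 × 1573 mm.
D1: ⌊1573/2⌋ × 1112 = 786 × 1112 mm
D2: ⌊1112/2⌋ × 786 = 556 × 786 mm
D3: ⌊786/2⌋ × 556 = 393 × 556 mm

393 × 556 mm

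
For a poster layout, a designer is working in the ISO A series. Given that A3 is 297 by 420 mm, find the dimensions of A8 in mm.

52 × 74 mm

A4: ⌊420/2⌋ × 297 = 210 × 297 mm
A5: ⌊297/2⌋ × 210 = 148 × 210 mm
A6: ⌊210/2⌋ × 148 = 105 × 148 mm
A7: ⌊148/2⌋ × 105 = 74 × 105 mm
A8: ⌊105/2⌋ × 74 = 52 × 74 mm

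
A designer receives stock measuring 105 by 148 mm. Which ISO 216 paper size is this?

Aspect ratio 148/105 ≈ 1.410 — close to the ISO √2 ≈ 1.414.
In the A-series (A0 area = 1 m²): A6 = 105 × 148 mm.

A6 (105 × 148 mm)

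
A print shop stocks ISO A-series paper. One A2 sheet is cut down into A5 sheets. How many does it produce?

8

Each ISO step halves the sheet: 1 × A2 → 2 × A3 → 4 × A4 → 8 × A5
From A2 to A5 is 3 halving steps: 2^3 = 8.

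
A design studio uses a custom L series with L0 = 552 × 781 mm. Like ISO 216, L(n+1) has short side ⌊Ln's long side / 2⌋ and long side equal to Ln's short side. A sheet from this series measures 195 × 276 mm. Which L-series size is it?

L3

L0: 552 × 781 mm
L1: 390 × 552 mm
L2: 276 × 390 mm
L3: 195 × 276 mm
L4: 138 × 195 mm
→ matches L3.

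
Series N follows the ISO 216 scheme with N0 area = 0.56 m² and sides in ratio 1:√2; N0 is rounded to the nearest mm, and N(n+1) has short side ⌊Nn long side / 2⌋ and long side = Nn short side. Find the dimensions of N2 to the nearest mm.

Let N0's short side be w mm. w · w√2 = 0.56 m² = 560,000 mm², so w ≈ 629.3 mm and w√2 ≈ 889.9 mm → N0 = 629 × 890 mm.
N1: ⌊890/2⌋ × 629 = 445 × 629 mm
N2: ⌊629/2⌋ × 445 = 314 × 445 mm

314 × 445 mm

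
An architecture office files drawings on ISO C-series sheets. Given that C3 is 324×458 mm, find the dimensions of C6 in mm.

114 × 162 mm

C4: ⌊458/2⌋ × 324 = 229 × 324 mm
C5: ⌊324/2⌋ × 229 = 162 × 229 mm
C6: ⌊229/2⌋ × 162 = 114 × 162 mm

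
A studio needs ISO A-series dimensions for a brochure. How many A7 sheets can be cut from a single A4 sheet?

Each ISO step halves the sheet: 1 × A4 → 2 × A5 → 4 × A6 → 8 × A7
From A4 to A7 is 3 halving steps: 2^3 = 8.

8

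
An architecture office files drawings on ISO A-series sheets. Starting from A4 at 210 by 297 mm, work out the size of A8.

52 × 74 mm

A5: ⌊297/2⌋ × 210 = 148 × 210 mm
A6: ⌊210/2⌋ × 148 = 105 × 148 mm
A7: ⌊148/2⌋ × 105 = 74 × 105 mm
A8: ⌊105/2⌋ × 74 = 52 × 74 mm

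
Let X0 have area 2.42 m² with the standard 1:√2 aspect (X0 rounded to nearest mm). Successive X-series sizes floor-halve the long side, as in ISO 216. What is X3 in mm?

462 × 654 mm

Let X0's short side be w mm. w · w√2 = 2.42 m² = 2,420,000 mm², so w ≈ 1308.1 mm and w√2 ≈ 1850.0 mm → X0 = 1308 × 1850 mm.
X1: ⌊1850/2⌋ × 1308 = 925 × 1308 mm
X2: ⌊1308/2⌋ × 925 = 654 × 925 mm
X3: ⌊925/2⌋ × 654 = 462 × 654 mm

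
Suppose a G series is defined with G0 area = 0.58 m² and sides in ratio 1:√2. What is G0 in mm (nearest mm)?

640 × 906 mm

Let the short side be w mm. Then w · w√2 = 0.58 m² = 580,000 mm².
w² = 580,000/√2, so w ≈ 640.4 mm; long side = w√2 ≈ 905.7 mm.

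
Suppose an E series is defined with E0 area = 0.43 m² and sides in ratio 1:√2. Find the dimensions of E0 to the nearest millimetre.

551 × 780 mm

Let the short side be w mm. Then w · w√2 = 0.43 m² = 430,000 mm².
w² = 430,000/√2, so w ≈ 551.4 mm; long side = w√2 ≈ 779.8 mm.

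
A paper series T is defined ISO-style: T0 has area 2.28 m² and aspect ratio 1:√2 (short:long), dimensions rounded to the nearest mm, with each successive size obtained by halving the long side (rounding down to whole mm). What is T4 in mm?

Let T0's short side be w mm. w · w√2 = 2.28 m² = 2,280,000 mm², so w ≈ 1269.7 mm and w√2 ≈ 1795.7 mm → T0 = 1270 × 1796 mm.
T1: ⌊1796/2⌋ × 1270 = 898 × 1270 mm
T2: ⌊1270/2⌋ × 898 = 635 × 898 mm
T3: ⌊898/2⌋ × 635 = 449 × 635 mm
T4: ⌊635/2⌋ × 449 = 317 × 449 mm

317 × 449 mm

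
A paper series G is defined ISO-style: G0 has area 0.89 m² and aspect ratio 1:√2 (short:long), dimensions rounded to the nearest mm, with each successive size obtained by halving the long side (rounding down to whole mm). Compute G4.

198 × 280 mm

Let G0's short side be w mm. w · w√2 = 0.89 m² = 890,000 mm², so w ≈ 793.3 mm and w√2 ≈ 1121.9 mm → G0 = 793 × 1122 mm.
G1: ⌊1122/2⌋ × 793 = 561 × 793 mm
G2: ⌊793/2⌋ × 561 = 396 × 561 mm
G3: ⌊561/2⌋ × 396 = 280 × 396 mm
G4: ⌊396/2⌋ × 280 = 198 × 280 mm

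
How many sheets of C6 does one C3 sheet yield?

Each ISO step halves the sheet: 1 × C3 → 2 × C4 → 4 × C5 → 8 × C6
From C3 to C6 is 3 halving steps: 2^3 = 8.

8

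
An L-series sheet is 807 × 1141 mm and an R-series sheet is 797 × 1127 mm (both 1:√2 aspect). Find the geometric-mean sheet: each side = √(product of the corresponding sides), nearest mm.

Short side: √(807 · 797) = √643179 ≈ 802.0 → 802 mm
Long side: √(1141 · 1127) = √1285907 ≈ 1134.0 → 1134 mm

802 × 1134 mm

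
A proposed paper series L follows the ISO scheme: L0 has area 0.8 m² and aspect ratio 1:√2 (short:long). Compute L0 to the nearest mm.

752 × 1064 mm

Let the short side be w mm. Then w · w√2 = 0.8 m² = 800,000 mm².
w² = 800,000/√2, so w ≈ 752.1 mm; long side = w√2 ≈ 1063.7 mm.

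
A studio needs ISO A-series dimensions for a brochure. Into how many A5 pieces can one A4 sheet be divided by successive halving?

2

Each ISO step halves the sheet: 1 × A4 → 2 × A5
From A4 to A5 is 1 halving step: 2^1 = 2.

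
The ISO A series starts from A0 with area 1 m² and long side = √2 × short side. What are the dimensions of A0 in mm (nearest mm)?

841 × 1189 mm

Let the short side be w mm. Then the long side is w√2 and w · w√2 = 10⁶ mm².
w² = 10⁶/√2, so w = 1000 / 2^(1/4) ≈ 840.9 mm; long side = 1000 · 2^(1/4) ≈ 1189.2 mm.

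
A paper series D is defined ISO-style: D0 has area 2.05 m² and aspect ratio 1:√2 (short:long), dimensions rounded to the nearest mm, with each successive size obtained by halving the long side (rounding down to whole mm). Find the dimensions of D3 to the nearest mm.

425 × 602 mm

Let D0's short side be w mm. w · w√2 = 2.05 m² = 2,050,000 mm², so w ≈ 1204.0 mm and w√2 ≈ 1702.7 mm → D0 = 1204 × 1703 mm.
D1: ⌊1703/2⌋ × 1204 = 851 × 1204 mm
D2: ⌊1204/2⌋ × 851 = 602 × 851 mm
D3: ⌊851/2⌋ × 602 = 425 × 602 mm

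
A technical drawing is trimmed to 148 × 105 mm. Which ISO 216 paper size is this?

Aspect ratio 148/105 ≈ 1.410 — close to the ISO √2 ≈ 1.414.
In the A-series (A0 area = 1 m²): A6 = 105 × 148 mm.

A6 (105 × 148 mm)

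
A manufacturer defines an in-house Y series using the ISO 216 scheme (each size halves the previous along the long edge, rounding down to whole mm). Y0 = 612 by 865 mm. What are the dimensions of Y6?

Y1: ⌊865/2⌋ × 612 = 432 × 612 mm
Y2: ⌊612/2⌋ × 432 = 306 × 432 mm
Y3: ⌊432/2⌋ × 306 = 216 × 306 mm
Y4: ⌊306/2⌋ × 216 = 153 × 216 mm
Y5: ⌊216/2⌋ × 153 = 108 × 153 mm
Y6: ⌊153/2⌋ × 108 = 76 × 108 mm

76 × 108 mm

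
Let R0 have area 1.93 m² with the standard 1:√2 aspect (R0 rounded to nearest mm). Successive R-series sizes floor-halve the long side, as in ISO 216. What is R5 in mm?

206 × 292 mm

Let R0's short side be w mm. w · w√2 = 1.93 m² = 1,930,000 mm², so w ≈ 1168.2 mm and w√2 ≈ 1652.1 mm → R0 = 1168 × 1652 mm.
R1: ⌊1652/2⌋ × 1168 = 826 × 1168 mm
R2: ⌊1168/2⌋ × 826 = 584 × 826 mm
R3: ⌊826/2⌋ × 584 = 413 × 584 mm
R4: ⌊584/2⌋ × 413 = 292 × 413 mm
R5: ⌊413/2⌋ × 292 = 206 × 292 mm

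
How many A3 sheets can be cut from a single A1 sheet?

A1 = 594 × 841 mm; A3 = 297 × 420 mm.
Each halving step doubles the count; 2 steps from A1 to A3.
2^2 = 4.

4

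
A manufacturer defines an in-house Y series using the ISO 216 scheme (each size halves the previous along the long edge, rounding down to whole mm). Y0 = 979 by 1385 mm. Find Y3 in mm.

346 × 489 mm

Y1: ⌊1385/2⌋ × 979 = 692 × 979 mm
Y2: ⌊979/2⌋ × 692 = 489 × 692 mm
Y3: ⌊692/2⌋ × 489 = 346 × 489 mm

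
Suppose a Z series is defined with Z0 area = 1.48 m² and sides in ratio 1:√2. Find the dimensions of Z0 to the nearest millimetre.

Let the short side be w mm. Then w · w√2 = 1.48 m² = 1,480,000 mm².
w² = 1,480,000/√2, so w ≈ 1023.0 mm; long side = w√2 ≈ 1446.7 mm.

1023 × 1447 mm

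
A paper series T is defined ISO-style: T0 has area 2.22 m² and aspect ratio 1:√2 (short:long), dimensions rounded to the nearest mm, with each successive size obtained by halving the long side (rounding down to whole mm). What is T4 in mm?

313 × 443 mm

Let T0's short side be w mm. w · w√2 = 2.22 m² = 2,220,000 mm², so w ≈ 1252.9 mm and w√2 ≈ 1771.9 mm → T0 = 1253 × 1772 mm.
T1: ⌊1772/2⌋ × 1253 = 886 × 1253 mm
T2: ⌊1253/2⌋ × 886 = 626 × 886 mm
T3: ⌊886/2⌋ × 626 = 443 × 626 mm
T4: ⌊626/2⌋ × 443 = 313 × 443 mm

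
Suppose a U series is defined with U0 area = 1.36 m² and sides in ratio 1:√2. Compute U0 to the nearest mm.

Let the short side be w mm. Then w · w√2 = 1.36 m² = 1,360,000 mm².
w² = 1,360,000/√2, so w ≈ 980.6 mm; long side = w√2 ≈ 1386.8 mm.

981 × 1387 mm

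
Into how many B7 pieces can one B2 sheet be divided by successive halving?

Each ISO step halves the sheet: 1 × B2 → 2 × B3 → 4 × B4 → 8 × B5 → …
From B2 to B7 is 5 halving steps: 2^5 = 32.

32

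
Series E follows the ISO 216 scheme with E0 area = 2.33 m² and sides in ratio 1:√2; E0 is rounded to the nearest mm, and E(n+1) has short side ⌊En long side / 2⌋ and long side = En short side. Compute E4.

Let E0's short side be w mm. w · w√2 = 2.33 m² = 2,330,000 mm², so w ≈ 1283.6 mm and w√2 ≈ 1815.2 mm → E0 = 1284 × 1815 mm.
E1: ⌊1815/2⌋ × 1284 = 907 × 1284 mm
E2: ⌊1284/2⌋ × 907 = 642 × 907 mm
E3: ⌊907/2⌋ × 642 = 453 × 642 mm
E4: ⌊642/2⌋ × 453 = 321 × 453 mm

321 × 453 mm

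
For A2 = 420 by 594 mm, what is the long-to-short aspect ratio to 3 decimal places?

594 / 420 = 1.414
Matches √2 ≈ 1.414 — the ISO 216 defining ratio.

1.414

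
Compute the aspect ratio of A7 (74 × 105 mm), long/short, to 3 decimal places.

1.419

105 / 74 = 1.419
ISO 216 targets √2 ≈ 1.414; the +0.005 deviation is from mm rounding.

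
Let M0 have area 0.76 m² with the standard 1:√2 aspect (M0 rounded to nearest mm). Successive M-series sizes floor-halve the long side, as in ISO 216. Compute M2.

Let M0's short side be w mm. w · w√2 = 0.76 m² = 760,000 mm², so w ≈ 733.1 mm and w√2 ≈ 1036.7 mm → M0 = 733 × 1037 mm.
M1: ⌊1037/2⌋ × 733 = 518 × 733 mm
M2: ⌊733/2⌋ × 518 = 366 × 518 mm

366 × 518 mm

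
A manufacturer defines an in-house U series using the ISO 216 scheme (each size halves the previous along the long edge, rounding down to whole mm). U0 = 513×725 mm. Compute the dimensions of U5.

U1: ⌊725/2⌋ × 513 = 362 × 513 mm
U2: ⌊513/2⌋ × 362 = 256 × 362 mm
U3: ⌊362/2⌋ × 256 = 181 × 256 mm
U4: ⌊256/2⌋ × 181 = 128 × 181 mm
U5: ⌊181/2⌋ × 128 = 90 × 128 mm

90 × 128 mm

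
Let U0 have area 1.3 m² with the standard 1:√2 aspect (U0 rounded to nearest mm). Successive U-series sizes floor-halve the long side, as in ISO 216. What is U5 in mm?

Let U0's short side be w mm. w · w√2 = 1.3 m² = 1,300,000 mm², so w ≈ 958.8 mm and w√2 ≈ 1355.9 mm → U0 = 959 × 1356 mm.
U1: ⌊1356/2⌋ × 959 = 678 × 959 mm
U2: ⌊959/2⌋ × 678 = 479 × 678 mm
U3: ⌊678/2⌋ × 479 = 339 × 479 mm
U4: ⌊479/2⌋ × 339 = 239 × 339 mm
U5: ⌊339/2⌋ × 239 = 169 × 239 mm

169 × 239 mm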